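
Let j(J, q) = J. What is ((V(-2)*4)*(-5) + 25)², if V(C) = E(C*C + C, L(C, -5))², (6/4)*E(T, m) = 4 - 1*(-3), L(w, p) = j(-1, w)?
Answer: 13653025/81 ≈ 1.6856e+5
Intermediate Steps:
L(w, p) = -1
E(T, m) = 14/3 (E(T, m) = 2*(4 - 1*(-3))/3 = 2*(4 + 3)/3 = (⅔)*7 = 14/3)
V(C) = 196/9 (V(C) = (14/3)² = 196/9)
((V(-2)*4)*(-5) + 25)² = (((196/9)*4)*(-5) + 25)² = ((784/9)*(-5) + 25)² = (-3920/9 + 25)² = (-3695/9)² = 13653025/81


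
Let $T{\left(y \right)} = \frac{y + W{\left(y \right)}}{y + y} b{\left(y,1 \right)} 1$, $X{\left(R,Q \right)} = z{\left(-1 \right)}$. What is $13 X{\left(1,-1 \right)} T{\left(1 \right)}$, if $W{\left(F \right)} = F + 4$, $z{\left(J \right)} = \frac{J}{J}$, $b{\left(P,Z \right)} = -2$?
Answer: $-78$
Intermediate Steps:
$z{\left(J \right)} = 1$
$W{\left(F \right)} = 4 + F$
$X{\left(R,Q \right)} = 1$
$T{\left(y \right)} = - \frac{4 + 2 y}{y}$ ($T{\left(y \right)} = \frac{y + \left(4 + y\right)}{y + y} \left(-2\right) 1 = \frac{4 + 2 y}{2 y} \left(-2\right) 1 = - \frac{4 + 2 y}{y} 1 = - \frac{4 + 2 y}{y}$)
$13 X{\left(1,-1 \right)} T{\left(1 \right)} = 13 \cdot 1 \left(-2 - \frac{4}{1}\right) = 13 \left(-2 - 4\right) = 13 \left(-6\right) = -78$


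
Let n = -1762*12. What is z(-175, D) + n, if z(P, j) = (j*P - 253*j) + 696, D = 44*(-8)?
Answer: 130208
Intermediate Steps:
D = -352
z(P, j) = 696 - 253*j + P*j (z(P, j) = (P*j - 253*j) + 696 = (-253*j + P*j) + 696 = 696 - 253*j + P*j)
n = -21144
z(-175, D) + n = (696 - 253*(-352) - 175*(-352)) - 21144 = (696 + 89056 + 61600) - 21144 = 151352 - 21144 = 130208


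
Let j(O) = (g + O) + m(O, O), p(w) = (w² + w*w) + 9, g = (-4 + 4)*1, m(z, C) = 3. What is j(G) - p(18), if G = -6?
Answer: -660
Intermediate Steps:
g = 0 (g = 0*1 = 0)
p(w) = 9 + 2*w² (p(w) = (w² + w²) + 9 = 2*w² + 9 = 9 + 2*w²)
j(O) = 3 + O (j(O) = (0 + O) + 3 = O + 3 = 3 + O)
j(G) - p(18) = (3 - 6) - (9 + 2*18²) = -3 - (9 + 2*324) = -3 - (9 + 648) = -3 - 1*657 = -3 - 657 = -660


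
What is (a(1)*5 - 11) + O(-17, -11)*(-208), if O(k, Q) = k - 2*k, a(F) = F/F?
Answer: -3542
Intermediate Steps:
a(F) = 1
O(k, Q) = -k
(a(1)*5 - 11) + O(-17, -11)*(-208) = (1*5 - 11) - 1*(-17)*(-208) = (5 - 11) + 17*(-208) = -6 - 3536 = -3542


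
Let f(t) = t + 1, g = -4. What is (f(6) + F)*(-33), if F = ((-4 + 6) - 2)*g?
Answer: -231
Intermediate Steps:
f(t) = 1 + t
F = 0 (F = ((-4 + 6) - 2)*(-4) = (2 - 2)*(-4) = 0*(-4) = 0)
(f(6) + F)*(-33) = ((1 + 6) + 0)*(-33) = (7 + 0)*(-33) = 7*(-33) = -231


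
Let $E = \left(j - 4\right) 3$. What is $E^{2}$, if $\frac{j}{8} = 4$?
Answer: $7056$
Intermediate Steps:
$j = 32$ ($j = 8 \cdot 4 = 32$)
$E = 84$ ($E = \left(32 - 4\right) 3 = 28 \cdot 3 = 84$)
$E^{2} = 84^{2} = 7056$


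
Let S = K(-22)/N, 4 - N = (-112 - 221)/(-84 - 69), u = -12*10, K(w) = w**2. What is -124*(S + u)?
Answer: -18032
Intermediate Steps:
u = -120
N = 31/17 (N = 4 - (-112 - 221)/(-84 - 69) = 4 - (-333)/(-153) = 4 - (-333)*(-1)/153 = 4 - 1*37/17 = 4 - 37/17 = 31/17 ≈ 1.8235)
S = 8228/31 (S = (-22)**2/(31/17) = 484*(17/31) = 8228/31 ≈ 265.42)
-124*(S + u) = -124*(8228/31 - 120) = -124*4508/31 = -18032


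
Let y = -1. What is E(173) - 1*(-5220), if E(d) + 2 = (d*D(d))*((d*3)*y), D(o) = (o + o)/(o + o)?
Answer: -84569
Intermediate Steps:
D(o) = 1 (D(o) = (2*o)/((2*o)) = (2*o)*(1/(2*o)) = 1)
E(d) = -2 - 3*d² (E(d) = -2 + (d*1)*((d*3)*(-1)) = -2 + d*((3*d)*(-1)) = -2 + d*(-3*d) = -2 - 3*d²)
E(173) - 1*(-5220) = (-2 - 3*173²) - 1*(-5220) = (-2 - 3*29929) + 5220 = (-2 - 89787) + 5220 = -89789 + 5220 = -84569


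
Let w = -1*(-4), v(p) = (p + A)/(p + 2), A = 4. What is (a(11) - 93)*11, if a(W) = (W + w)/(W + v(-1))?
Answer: -14157/14 ≈ -1011.2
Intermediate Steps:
v(p) = (4 + p)/(2 + p) (v(p) = (p + 4)/(p + 2) = (4 + p)/(2 + p))
w = 4
a(W) = (4 + W)/(3 + W) (a(W) = (W + 4)/(W + (4 - 1)/(2 - 1)) = (4 + W)/(W + 3/1) = (4 + W)/(W + 1*3) = (4 + W)/(W + 3) = (4 + W)/(3 + W))
(a(11) - 93)*11 = ((4 + 11)/(3 + 11) - 93)*11 = (15/14 - 93)*11 = -1287/14*11 = -14157/14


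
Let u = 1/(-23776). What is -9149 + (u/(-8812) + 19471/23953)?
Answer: -45910099510510959/5018491524736 ≈ -9148.2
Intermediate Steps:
u = -1/23776 ≈ -4.2059e-5
-9149 + (u/(-8812) + 19471/23953) = -9149 + (-1/23776/(-8812) + 19471/23953) = -9149 + (-1/23776*(-1/8812) + 19471*(1/23953)) = -9149 + (1/209514112 + 19471/23953) = -9149 + 4079449298705/5018491524736 = -45910099510510959/5018491524736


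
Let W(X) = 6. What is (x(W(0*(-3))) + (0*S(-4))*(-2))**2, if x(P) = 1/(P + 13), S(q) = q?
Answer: 1/361 ≈ 0.0027701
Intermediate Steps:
x(P) = 1/(13 + P)
(x(W(0*(-3))) + (0*S(-4))*(-2))**2 = (1/(13 + 6) + (0*(-4))*(-2))**2 = (1/19 + 0*(-2))**2 = (1/19 + 0)**2 = (1/19)**2 = 1/361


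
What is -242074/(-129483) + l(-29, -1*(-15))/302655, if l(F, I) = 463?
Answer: 24441619033/13062892455 ≈ 1.8711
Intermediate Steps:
-242074/(-129483) + l(-29, -1*(-15))/302655 = -242074/(-129483) + 463/302655 = -242074*(-1/129483) + 463*(1/302655) = 242074/129483 + 463/302655 = 24441619033/13062892455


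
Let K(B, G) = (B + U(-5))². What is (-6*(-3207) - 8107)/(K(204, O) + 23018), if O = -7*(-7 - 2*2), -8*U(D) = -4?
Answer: 44540/259353 ≈ 0.17174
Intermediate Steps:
U(D) = ½ (U(D) = -⅛*(-4) = ½)
O = 77 (O = -7*(-7 - 4) = -7*(-11) = 77)
K(B, G) = (½ + B)² (K(B, G) = (B + ½)² = (½ + B)²)
(-6*(-3207) - 8107)/(K(204, O) + 23018) = (-6*(-3207) - 8107)/((1 + 2*204)²/4 + 23018) = (19242 - 8107)/((1 + 408)²/4 + 23018) = 11135/((¼)*409² + 23018) = 11135/((¼)*167281 + 23018) = 11135/(167281/4 + 23018) = 11135/(259353/4) = 11135*(4/259353) = 44540/259353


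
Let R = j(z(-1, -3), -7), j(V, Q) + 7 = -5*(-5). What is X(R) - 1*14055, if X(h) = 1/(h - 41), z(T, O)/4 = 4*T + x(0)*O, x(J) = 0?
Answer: -323266/23 ≈ -14055.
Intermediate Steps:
z(T, O) = 16*T (z(T, O) = 4*(4*T + 0*O) = 4*(4*T + 0) = 4*(4*T) = 16*T)
j(V, Q) = 18 (j(V, Q) = -7 - 5*(-5) = -7 + 25 = 18)
R = 18
X(h) = 1/(-41 + h)
X(R) - 1*14055 = 1/(-41 + 18) - 1*14055 = 1/(-23) - 14055 = -1/23 - 14055 = -323266/23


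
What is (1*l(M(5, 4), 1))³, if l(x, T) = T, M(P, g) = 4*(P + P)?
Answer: 1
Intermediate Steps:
M(P, g) = 8*P (M(P, g) = 4*(2*P) = 8*P)
(1*l(M(5, 4), 1))³ = (1*1)³ = 1³ = 1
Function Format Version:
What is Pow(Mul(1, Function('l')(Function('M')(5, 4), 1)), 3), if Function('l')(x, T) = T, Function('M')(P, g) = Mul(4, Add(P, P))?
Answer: 1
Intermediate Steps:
Function('M')(P, g) = Mul(8, P) (Function('M')(P, g) = Mul(4, Mul(2, P)) = Mul(8, P))
Pow(Mul(1, Function('l')(Function('M')(5, 4), 1)), 3) = Pow(Mul(1, 1), 3) = Pow(1, 3) = 1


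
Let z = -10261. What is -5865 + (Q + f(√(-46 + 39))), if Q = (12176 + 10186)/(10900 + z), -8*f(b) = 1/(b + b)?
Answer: -1241791/213 + I*√7/112 ≈ -5830.0 + 0.023623*I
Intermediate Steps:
f(b) = -1/(16*b) (f(b) = -1/(8*(b + b)) = -1/(2*b)/8 = -1/(16*b))
Q = 7454/213 (Q = (12176 + 10186)/(10900 - 10261) = 22362/639 = 22362*(1/639) = 7454/213 ≈ 34.995)
-5865 + (Q + f(√(-46 + 39))) = -5865 + (7454/213 - 1/(16*√(-46 + 39))) = -5865 + (7454/213 - (-I*√7/7)/16) = -5865 + (7454/213 - (-1)*I*√7/112) = -5865 + (7454/213 + I*√7/112) = -1241791/213 + I*√7/112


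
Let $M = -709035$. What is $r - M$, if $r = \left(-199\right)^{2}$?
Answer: $748636$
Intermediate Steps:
$r = 39601$
$r - M = 39601 - -709035 = 39601 + 709035 = 748636$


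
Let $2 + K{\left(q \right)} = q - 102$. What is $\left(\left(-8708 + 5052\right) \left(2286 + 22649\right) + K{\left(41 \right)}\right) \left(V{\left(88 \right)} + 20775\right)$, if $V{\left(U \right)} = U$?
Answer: $-1901921631049$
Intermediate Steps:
$K{\left(q \right)} = -104 + q$ ($K{\left(q \right)} = -2 + \left(q - 102\right) = -2 + \left(-102 + q\right) = -104 + q$)
$\left(\left(-8708 + 5052\right) \left(2286 + 22649\right) + K{\left(41 \right)}\right) \left(V{\left(88 \right)} + 20775\right) = \left(\left(-8708 + 5052\right) \left(2286 + 22649\right) + \left(-104 + 41\right)\right) \left(88 + 20775\right) = \left(\left(-3656\right) 24935 - 63\right) 20863 = \left(-91162360 - 63\right) 20863 = \left(-91162423\right) 20863 = -1901921631049$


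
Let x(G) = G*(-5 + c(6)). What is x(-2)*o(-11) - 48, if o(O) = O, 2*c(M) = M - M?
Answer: -158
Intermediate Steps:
c(M) = 0 (c(M) = (M - M)/2 = (½)*0 = 0)
x(G) = -5*G (x(G) = G*(-5 + 0) = G*(-5) = -5*G)
x(-2)*o(-11) - 48 = -5*(-2)*(-11) - 48 = 10*(-11) - 48 = -110 - 48 = -158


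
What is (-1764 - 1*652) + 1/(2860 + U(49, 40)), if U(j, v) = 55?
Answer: -7042639/2915 ≈ -2416.0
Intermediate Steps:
(-1764 - 1*652) + 1/(2860 + U(49, 40)) = (-1764 - 1*652) + 1/(2860 + 55) = (-1764 - 652) + 1/2915 = -2416 + 1/2915 = -7042639/2915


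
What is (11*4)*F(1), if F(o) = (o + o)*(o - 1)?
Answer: 0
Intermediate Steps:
F(o) = 2*o*(-1 + o) (F(o) = (2*o)*(-1 + o) = 2*o*(-1 + o))
(11*4)*F(1) = (11*4)*(2*1*(-1 + 1)) = 44*(2*1*0) = 44*0 = 0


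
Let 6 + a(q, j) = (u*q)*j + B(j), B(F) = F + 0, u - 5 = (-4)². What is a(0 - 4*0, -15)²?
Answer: 441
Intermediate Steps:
u = 21 (u = 5 + (-4)² = 5 + 16 = 21)
B(F) = F
a(q, j) = -6 + j + 21*j*q (a(q, j) = -6 + ((21*q)*j + j) = -6 + (21*j*q + j) = -6 + (j + 21*j*q) = -6 + j + 21*j*q)
a(0 - 4*0, -15)² = (-6 - 15 + 21*(-15)*(0 - 4*0))² = (-6 - 15 + 21*(-15)*(0 + 0))² = (-6 - 15 + 21*(-15)*0)² = (-6 - 15 + 0)² = (-21)² = 441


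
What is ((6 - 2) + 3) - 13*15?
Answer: -188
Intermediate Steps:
((6 - 2) + 3) - 13*15 = (4 + 3) - 195 = 7 - 195 = -188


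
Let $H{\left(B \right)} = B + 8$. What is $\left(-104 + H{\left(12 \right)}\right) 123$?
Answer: $-10332$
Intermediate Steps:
$H{\left(B \right)} = 8 + B$
$\left(-104 + H{\left(12 \right)}\right) 123 = \left(-104 + \left(8 + 12\right)\right) 123 = \left(-104 + 20\right) 123 = \left(-84\right) 123 = -10332$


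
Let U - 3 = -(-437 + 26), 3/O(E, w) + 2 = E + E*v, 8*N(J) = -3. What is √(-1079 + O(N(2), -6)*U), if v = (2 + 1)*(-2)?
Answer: I*√11015 ≈ 104.95*I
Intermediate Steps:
v = -6 (v = 3*(-2) = -6)
N(J) = -3/8 (N(J) = (⅛)*(-3) = -3/8)
O(E, w) = 3/(-2 - 5*E) (O(E, w) = 3/(-2 + (E + E*(-6))) = 3/(-2 + (E - 6*E)) = 3/(-2 - 5*E))
U = 414 (U = 3 - (-437 + 26) = 3 - 1*(-411) = 3 + 411 = 414)
√(-1079 + O(N(2), -6)*U) = √(-1079 + (3/(-2 - 5*(-3/8)))*414) = √(-1079 + (3/(-2 + 15/8))*414) = √(-1079 + (3/(-⅛))*414) = √(-1079 + (3*(-8))*414) = √(-1079 - 24*414) = √(-1079 - 9936) = √(-11015) = I*√11015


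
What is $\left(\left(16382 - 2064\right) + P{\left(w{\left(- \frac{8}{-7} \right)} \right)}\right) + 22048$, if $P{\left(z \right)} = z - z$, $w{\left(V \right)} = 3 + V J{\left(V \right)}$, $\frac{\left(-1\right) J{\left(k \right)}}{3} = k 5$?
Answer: $36366$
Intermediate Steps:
$J{\left(k \right)} = - 15 k$ ($J{\left(k \right)} = - 3 k 5 = - 3 \cdot 5 k = - 15 k$)
$w{\left(V \right)} = 3 - 15 V^{2}$ ($w{\left(V \right)} = 3 + V \left(- 15 V\right) = 3 - 15 V^{2}$)
$P{\left(z \right)} = 0$
$\left(\left(16382 - 2064\right) + P{\left(w{\left(- \frac{8}{-7} \right)} \right)}\right) + 22048 = \left(\left(16382 - 2064\right) + 0\right) + 22048 = \left(14318 + 0\right) + 22048 = 14318 + 22048 = 36366$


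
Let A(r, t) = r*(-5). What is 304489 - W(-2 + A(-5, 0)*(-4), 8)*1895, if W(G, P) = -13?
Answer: 329124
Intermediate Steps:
A(r, t) = -5*r
304489 - W(-2 + A(-5, 0)*(-4), 8)*1895 = 304489 - (-13)*1895 = 304489 - 1*(-24635) = 304489 + 24635 = 329124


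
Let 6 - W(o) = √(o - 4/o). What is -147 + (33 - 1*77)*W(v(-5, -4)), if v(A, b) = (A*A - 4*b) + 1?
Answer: -411 + 176*√1155/21 ≈ -126.17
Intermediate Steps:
v(A, b) = 1 + A² - 4*b (v(A, b) = (A² - 4*b) + 1 = 1 + A² - 4*b)
W(o) = 6 - √(o - 4/o)
-147 + (33 - 1*77)*W(v(-5, -4)) = -147 + (33 - 1*77)*(6 - √((1 + (-5)² - 4*(-4)) - 4/(1 + (-5)² - 4*(-4)))) = -147 + (33 - 77)*(6 - √((1 + 25 + 16) - 4/(1 + 25 + 16))) = -147 - 44*(6 - √(42 - 4/42)) = -147 - 44*(6 - √(42 - 4*1/42)) = -147 - 44*(6 - √(42 - 2/21)) = -147 - 44*(6 - √(880/21)) = -147 - 44*(6 - 4*√1155/21) = -147 + (-264 + 176*√1155/21) = -411 + 176*√1155/21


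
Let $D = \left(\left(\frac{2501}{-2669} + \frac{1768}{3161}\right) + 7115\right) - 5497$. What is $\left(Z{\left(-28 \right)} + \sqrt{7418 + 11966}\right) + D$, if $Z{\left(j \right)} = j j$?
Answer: $\frac{20261788149}{8436709} + 2 \sqrt{4846} \approx 2540.8$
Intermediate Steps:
$Z{\left(j \right)} = j^{2}$
$D = \frac{13647408293}{8436709}$ ($D = \left(\left(2501 \left(- \frac{1}{2669}\right) + 1768 \cdot \frac{1}{3161}\right) + 7115\right) - 5497 = \left(\left(- \frac{2501}{2669} + \frac{1768}{3161}\right) + 7115\right) - 5497 = \left(- \frac{3186869}{8436709} + 7115\right) - 5497 = \frac{60023997666}{8436709} - 5497 = \frac{13647408293}{8436709} \approx 1617.6$)
$\left(Z{\left(-28 \right)} + \sqrt{7418 + 11966}\right) + D = \left(\left(-28\right)^{2} + \sqrt{7418 + 11966}\right) + \frac{13647408293}{8436709} = \left(784 + \sqrt{19384}\right) + \frac{13647408293}{8436709} = \left(784 + 2 \sqrt{4846}\right) + \frac{13647408293}{8436709} = \frac{20261788149}{8436709} + 2 \sqrt{4846}$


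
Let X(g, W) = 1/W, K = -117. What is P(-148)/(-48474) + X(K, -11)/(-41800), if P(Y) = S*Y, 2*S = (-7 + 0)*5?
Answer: -595416763/11144172600 ≈ -0.053429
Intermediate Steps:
S = -35/2 (S = ((-7 + 0)*5)/2 = (-7*5)/2 = (1/2)*(-35) = -35/2 ≈ -17.500)
P(Y) = -35*Y/2
P(-148)/(-48474) + X(K, -11)/(-41800) = -35/2*(-148)/(-48474) + 1/(-11*(-41800)) = 2590*(-1/48474) - 1/11*(-1/41800) = -1295/24237 + 1/459800 = -595416763/11144172600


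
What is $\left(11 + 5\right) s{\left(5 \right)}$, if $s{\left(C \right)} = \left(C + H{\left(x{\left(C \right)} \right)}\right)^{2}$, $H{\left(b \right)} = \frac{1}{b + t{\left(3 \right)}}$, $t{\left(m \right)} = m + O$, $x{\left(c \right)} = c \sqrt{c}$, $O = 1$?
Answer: $\frac{4684896}{11881} + \frac{86560 \sqrt{5}}{11881} \approx 410.61$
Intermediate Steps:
$x{\left(c \right)} = c^{\frac{3}{2}}$
$t{\left(m \right)} = 1 + m$ ($t{\left(m \right)} = m + 1 = 1 + m$)
$H{\left(b \right)} = \frac{1}{4 + b}$ ($H{\left(b \right)} = \frac{1}{b + \left(1 + 3\right)} = \frac{1}{b + 4} = \frac{1}{4 + b}$)
$s{\left(C \right)} = \left(C + \frac{1}{4 + C^{\frac{3}{2}}}\right)^{2}$
$\left(11 + 5\right) s{\left(5 \right)} = \left(11 + 5\right) \frac{\left(1 + 5 \left(4 + 5^{\frac{3}{2}}\right)\right)^{2}}{\left(4 + 5^{\frac{3}{2}}\right)^{2}} = 16 \frac{\left(1 + 5 \left(4 + 5 \sqrt{5}\right)\right)^{2}}{\left(4 + 5 \sqrt{5}\right)^{2}} = 16 \frac{\left(1 + \left(20 + 25 \sqrt{5}\right)\right)^{2}}{\left(4 + 5 \sqrt{5}\right)^{2}} = 16 \frac{\left(21 + 25 \sqrt{5}\right)^{2}}{\left(4 + 5 \sqrt{5}\right)^{2}} = \frac{16 \left(21 + 25 \sqrt{5}\right)^{2}}{\left(4 + 5 \sqrt{5}\right)^{2}}$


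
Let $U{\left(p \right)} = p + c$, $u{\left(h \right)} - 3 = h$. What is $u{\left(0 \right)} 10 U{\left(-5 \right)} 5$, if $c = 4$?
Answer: $-150$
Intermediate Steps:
$u{\left(h \right)} = 3 + h$
$U{\left(p \right)} = 4 + p$ ($U{\left(p \right)} = p + 4 = 4 + p$)
$u{\left(0 \right)} 10 U{\left(-5 \right)} 5 = \left(3 + 0\right) 10 \left(4 - 5\right) 5 = 3 \cdot 10 \left(-1\right) 5 = 30 \left(-1\right) 5 = \left(-30\right) 5 = -150$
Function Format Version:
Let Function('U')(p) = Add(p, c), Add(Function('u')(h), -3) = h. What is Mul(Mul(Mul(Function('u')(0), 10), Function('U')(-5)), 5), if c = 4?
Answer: -150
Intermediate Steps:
Function('u')(h) = Add(3, h)
Function('U')(p) = Add(4, p) (Function('U')(p) = Add(p, 4) = Add(4, p))
Mul(Mul(Mul(Function('u')(0), 10), Function('U')(-5)), 5) = Mul(Mul(Mul(Add(3, 0), 10), Add(4, -5)), 5) = Mul(Mul(Mul(3, 10), -1), 5) = Mul(Mul(30, -1), 5) = Mul(-30, 5) = -150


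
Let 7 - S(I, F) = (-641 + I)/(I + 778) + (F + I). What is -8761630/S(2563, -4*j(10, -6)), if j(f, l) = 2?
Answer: 172191799/50087 ≈ 3437.9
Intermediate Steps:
S(I, F) = 7 - F - I - (-641 + I)/(778 + I) (S(I, F) = 7 - ((-641 + I)/(I + 778) + (F + I)) = 7 - ((-641 + I)/(778 + I) + (F + I)) = 7 - (F + I + (-641 + I)/(778 + I)) = 7 + (-F - I - (-641 + I)/(778 + I)) = 7 - F - I - (-641 + I)/(778 + I))
-8761630/S(2563, -4*j(10, -6)) = -8761630*(778 + 2563)/(6087 - 1*2563² - (-3112)*2 - 772*2563 - 1*(-4*2)*2563) = -8761630*3341/(6087 - 1*6568969 - 778*(-8) - 1978636 - 1*(-8)*2563) = -8761630*3341/(6087 - 6568969 + 6224 - 1978636 + 20504) = -8761630/((1/3341)*(-8514790)) = -8761630/(-8514790/3341) = -8761630*(-3341/8514790) = 172191799/50087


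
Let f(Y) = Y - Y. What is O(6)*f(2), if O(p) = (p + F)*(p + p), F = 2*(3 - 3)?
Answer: 0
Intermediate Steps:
F = 0 (F = 2*0 = 0)
f(Y) = 0
O(p) = 2*p² (O(p) = (p + 0)*(p + p) = p*(2*p) = 2*p²)
O(6)*f(2) = (2*6²)*0 = (2*36)*0 = 72*0 = 0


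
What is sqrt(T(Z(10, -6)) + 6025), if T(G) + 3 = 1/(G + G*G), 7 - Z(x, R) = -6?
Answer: sqrt(199472910)/182 ≈ 77.602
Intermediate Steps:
Z(x, R) = 13 (Z(x, R) = 7 - 1*(-6) = 7 + 6 = 13)
T(G) = -3 + 1/(G + G**2) (T(G) = -3 + 1/(G + G*G) = -3 + 1/(G + G**2))
sqrt(T(Z(10, -6)) + 6025) = sqrt((1 - 3*13 - 3*13**2)/(13*(1 + 13)) + 6025) = sqrt((1/13)*(1 - 39 - 3*169)/14 + 6025) = sqrt((1/13)*(1/14)*(1 - 39 - 507) + 6025) = sqrt((1/13)*(1/14)*(-545) + 6025) = sqrt(-545/182 + 6025) = sqrt(1096005/182) = sqrt(199472910)/182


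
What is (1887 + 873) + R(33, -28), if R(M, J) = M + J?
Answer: 2765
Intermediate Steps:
R(M, J) = J + M
(1887 + 873) + R(33, -28) = (1887 + 873) + (-28 + 33) = 2760 + 5 = 2765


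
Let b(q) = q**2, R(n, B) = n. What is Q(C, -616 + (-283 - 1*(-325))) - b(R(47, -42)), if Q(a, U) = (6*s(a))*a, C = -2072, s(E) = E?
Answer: 25756895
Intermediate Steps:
Q(a, U) = 6*a**2 (Q(a, U) = (6*a)*a = 6*a**2)
Q(C, -616 + (-283 - 1*(-325))) - b(R(47, -42)) = 6*(-2072)**2 - 1*47**2 = 6*4293184 - 1*2209 = 25759104 - 2209 = 25756895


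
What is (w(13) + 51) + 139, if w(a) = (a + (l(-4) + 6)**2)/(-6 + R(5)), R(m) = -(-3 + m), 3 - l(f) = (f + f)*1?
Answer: 609/4 ≈ 152.25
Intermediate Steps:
l(f) = 3 - 2*f (l(f) = 3 - (f + f) = 3 - 2*f)
R(m) = 3 - m
w(a) = -289/8 - a/8 (w(a) = (a + ((3 - 2*(-4)) + 6)**2)/(-6 + (3 - 1*5)) = (a + ((3 + 8) + 6)**2)/(-6 + (3 - 5)) = (a + (11 + 6)**2)/(-6 - 2) = (a + 17**2)/(-8) = (a + 289)*(-1/8) = (289 + a)*(-1/8) = -289/8 - a/8)
(w(13) + 51) + 139 = ((-289/8 - 1/8*13) + 51) + 139 = ((-289/8 - 13/8) + 51) + 139 = (-151/4 + 51) + 139 = 53/4 + 139 = 609/4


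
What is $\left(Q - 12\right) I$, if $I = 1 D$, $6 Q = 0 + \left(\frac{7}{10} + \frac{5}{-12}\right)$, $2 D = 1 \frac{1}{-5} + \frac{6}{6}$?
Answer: $- \frac{4303}{900} \approx -4.7811$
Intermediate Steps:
$D = \frac{2}{5}$ ($D = \frac{1 \frac{1}{-5} + \frac{6}{6}}{2} = \frac{1 \left(- \frac{1}{5}\right) + 6 \cdot \frac{1}{6}}{2} = \frac{- \frac{1}{5} + 1}{2} = \frac{1}{2} \cdot \frac{4}{5} = \frac{2}{5} \approx 0.4$)
$Q = \frac{17}{360}$ ($Q = \frac{0 + \left(\frac{7}{10} + \frac{5}{-12}\right)}{6} = \frac{0 + \left(7 \cdot \frac{1}{10} + 5 \left(- \frac{1}{12}\right)\right)}{6} = \frac{0 + \left(\frac{7}{10} - \frac{5}{12}\right)}{6} = \frac{0 + \frac{17}{60}}{6} = \frac{1}{6} \cdot \frac{17}{60} = \frac{17}{360} \approx 0.047222$)
$I = \frac{2}{5}$ ($I = 1 \cdot \frac{2}{5} = \frac{2}{5} \approx 0.4$)
$\left(Q - 12\right) I = \left(\frac{17}{360} - 12\right) \frac{2}{5} = \left(- \frac{4303}{360}\right) \frac{2}{5} = - \frac{4303}{900}$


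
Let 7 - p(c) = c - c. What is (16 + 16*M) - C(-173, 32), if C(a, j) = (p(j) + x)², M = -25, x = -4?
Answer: -393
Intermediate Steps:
p(c) = 7 (p(c) = 7 - (c - c) = 7 - 1*0 = 7 + 0 = 7)
C(a, j) = 9 (C(a, j) = (7 - 4)² = 3² = 9)
(16 + 16*M) - C(-173, 32) = (16 + 16*(-25)) - 1*9 = (16 - 400) - 9 = -384 - 9 = -393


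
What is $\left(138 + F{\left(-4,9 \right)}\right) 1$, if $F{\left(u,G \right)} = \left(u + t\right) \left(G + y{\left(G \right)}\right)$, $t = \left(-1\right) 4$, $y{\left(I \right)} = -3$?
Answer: $90$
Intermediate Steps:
$t = -4$
$F{\left(u,G \right)} = \left(-4 + u\right) \left(-3 + G\right)$ ($F{\left(u,G \right)} = \left(u - 4\right) \left(G - 3\right) = \left(-4 + u\right) \left(-3 + G\right)$)
$\left(138 + F{\left(-4,9 \right)}\right) 1 = \left(138 + \left(12 - 36 - -12 + 9 \left(-4\right)\right)\right) 1 = \left(138 + \left(12 - 36 + 12 - 36\right)\right) 1 = \left(138 - 48\right) 1 = 90 \cdot 1 = 90$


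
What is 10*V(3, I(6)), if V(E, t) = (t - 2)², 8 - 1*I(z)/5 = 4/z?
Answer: 108160/9 ≈ 12018.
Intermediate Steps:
I(z) = 40 - 20/z
V(E, t) = (-2 + t)²
10*V(3, I(6)) = 10*(-2 + (40 - 20/6))² = 10*(-2 + (40 - 20*⅙))² = 10*(-2 + (40 - 10/3))² = 10*(-2 + 110/3)² = 10*(104/3)² = 10*(10816/9) = 108160/9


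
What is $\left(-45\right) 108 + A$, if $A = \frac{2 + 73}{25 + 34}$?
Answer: $- \frac{286665}{59} \approx -4858.7$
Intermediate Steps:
$A = \frac{75}{59} \approx 1.2712$
$\left(-45\right) 108 + A = \left(-45\right) 108 + \frac{75}{59} = -4860 + \frac{75}{59} = - \frac{286665}{59}$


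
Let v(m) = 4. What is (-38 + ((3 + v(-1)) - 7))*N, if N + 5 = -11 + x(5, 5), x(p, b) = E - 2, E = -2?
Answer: 760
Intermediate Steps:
x(p, b) = -4 (x(p, b) = -2 - 2 = -4)
N = -20 (N = -5 + (-11 - 4) = -5 - 15 = -20)
(-38 + ((3 + v(-1)) - 7))*N = (-38 + ((3 + 4) - 7))*(-20) = (-38 + (7 - 7))*(-20) = (-38 + 0)*(-20) = -38*(-20) = 760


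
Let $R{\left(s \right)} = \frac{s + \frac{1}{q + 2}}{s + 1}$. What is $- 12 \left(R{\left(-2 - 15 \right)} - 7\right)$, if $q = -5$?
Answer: $71$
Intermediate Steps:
$R{\left(s \right)} = \frac{- \frac{1}{3} + s}{1 + s}$ ($R{\left(s \right)} = \frac{s + \frac{1}{-5 + 2}}{s + 1} = \frac{s + \frac{1}{-3}}{1 + s} = \frac{s - \frac{1}{3}}{1 + s} = \frac{- \frac{1}{3} + s}{1 + s}$)
$- 12 \left(R{\left(-2 - 15 \right)} - 7\right) = - 12 \left(\frac{- \frac{1}{3} - 17}{1 - 17} - 7\right) = - 12 \left(\frac{1}{-16} \left(- \frac{52}{3}\right) - 7\right) = - 12 \left(\left(- \frac{1}{16}\right) \left(- \frac{52}{3}\right) - 7\right) = - 12 \left(\frac{13}{12} - 7\right) = \left(-12\right) \left(- \frac{71}{12}\right) = 71$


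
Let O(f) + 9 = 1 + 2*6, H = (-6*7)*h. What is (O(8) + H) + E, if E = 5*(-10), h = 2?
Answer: -130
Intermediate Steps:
H = -84 (H = -6*7*2 = -42*2 = -84)
E = -50
O(f) = 4 (O(f) = -9 + (1 + 2*6) = -9 + (1 + 12) = -9 + 13 = 4)
(O(8) + H) + E = (4 - 84) - 50 = -80 - 50 = -130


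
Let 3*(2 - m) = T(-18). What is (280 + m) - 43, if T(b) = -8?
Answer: 725/3 ≈ 241.67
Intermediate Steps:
m = 14/3 (m = 2 - ⅓*(-8) = 2 + 8/3 = 14/3 ≈ 4.6667)
(280 + m) - 43 = (280 + 14/3) - 43 = 854/3 - 43 = 725/3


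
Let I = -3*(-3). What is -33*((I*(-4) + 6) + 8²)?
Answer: -1122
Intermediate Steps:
I = 9
-33*((I*(-4) + 6) + 8²) = -33*((9*(-4) + 6) + 8²) = -33*((-36 + 6) + 64) = -33*(-30 + 64) = -33*34 = -1122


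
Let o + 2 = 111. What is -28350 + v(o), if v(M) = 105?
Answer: -28245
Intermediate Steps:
o = 109 (o = -2 + 111 = 109)
-28350 + v(o) = -28350 + 105 = -28245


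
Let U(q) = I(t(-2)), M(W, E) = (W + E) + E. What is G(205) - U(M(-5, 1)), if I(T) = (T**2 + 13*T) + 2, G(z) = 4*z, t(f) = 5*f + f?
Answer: 830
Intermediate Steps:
t(f) = 6*f
I(T) = 2 + T**2 + 13*T
M(W, E) = W + 2*E (M(W, E) = (E + W) + E = W + 2*E)
U(q) = -10 (U(q) = 2 + (6*(-2))**2 + 13*(6*(-2)) = 2 + (-12)**2 + 13*(-12) = 2 + 144 - 156 = -10)
G(205) - U(M(-5, 1)) = 4*205 - 1*(-10) = 820 + 10 = 830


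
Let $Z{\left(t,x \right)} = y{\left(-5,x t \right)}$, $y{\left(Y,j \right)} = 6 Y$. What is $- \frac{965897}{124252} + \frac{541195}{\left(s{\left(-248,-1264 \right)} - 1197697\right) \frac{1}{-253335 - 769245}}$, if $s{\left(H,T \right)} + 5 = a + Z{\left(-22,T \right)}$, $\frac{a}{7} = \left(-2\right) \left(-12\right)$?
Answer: $\frac{249136907996617}{539129428} \approx 4.6211 \cdot 10^{5}$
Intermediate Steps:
$a = 168$ ($a = 7 \left(\left(-2\right) \left(-12\right)\right) = 7 \cdot 24 = 168$)
$Z{\left(t,x \right)} = -30$ ($Z{\left(t,x \right)} = 6 \left(-5\right) = -30$)
$s{\left(H,T \right)} = 133$ ($s{\left(H,T \right)} = -5 + \left(168 - 30\right) = -5 + 138 = 133$)
$- \frac{965897}{124252} + \frac{541195}{\left(s{\left(-248,-1264 \right)} - 1197697\right) \frac{1}{-253335 - 769245}} = - \frac{965897}{124252} + \frac{541195}{\left(133 - 1197697\right) \frac{1}{-253335 - 769245}} = \left(-965897\right) \frac{1}{124252} + \frac{541195}{\left(-1197564\right) \frac{1}{-1022580}} = - \frac{965897}{124252} + \frac{541195}{\left(-1197564\right) \left(- \frac{1}{1022580}\right)} = - \frac{965897}{124252} + \frac{541195}{\frac{4339}{3705}} = - \frac{965897}{124252} + 541195 \cdot \frac{3705}{4339} = - \frac{965897}{124252} + \frac{2005127475}{4339} = \frac{249136907996617}{539129428}$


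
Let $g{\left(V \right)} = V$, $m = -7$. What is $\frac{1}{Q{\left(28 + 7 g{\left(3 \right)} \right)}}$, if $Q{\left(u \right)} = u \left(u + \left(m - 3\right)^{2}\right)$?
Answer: $\frac{1}{7301} \approx 0.00013697$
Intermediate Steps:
$Q{\left(u \right)} = u \left(100 + u\right)$ ($Q{\left(u \right)} = u \left(u + \left(-7 - 3\right)^{2}\right) = u \left(u + \left(-10\right)^{2}\right) = u \left(u + 100\right) = u \left(100 + u\right)$)
$\frac{1}{Q{\left(28 + 7 g{\left(3 \right)} \right)}} = \frac{1}{\left(28 + 7 \cdot 3\right) \left(100 + \left(28 + 7 \cdot 3\right)\right)} = \frac{1}{\left(28 + 21\right) \left(100 + \left(28 + 21\right)\right)} = \frac{1}{49 \left(100 + 49\right)} = \frac{1}{49 \cdot 149} = \frac{1}{7301}$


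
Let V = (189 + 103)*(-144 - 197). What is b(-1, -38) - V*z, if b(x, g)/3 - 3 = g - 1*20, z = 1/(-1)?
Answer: -99737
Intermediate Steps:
z = -1
V = -99572 (V = 292*(-341) = -99572)
b(x, g) = -51 + 3*g (b(x, g) = 9 + 3*(g - 1*20) = 9 + 3*(g - 20) = 9 + 3*(-20 + g) = 9 + (-60 + 3*g) = -51 + 3*g)
b(-1, -38) - V*z = (-51 + 3*(-38)) - (-99572)*(-1) = (-51 - 114) - 1*99572 = -165 - 99572 = -99737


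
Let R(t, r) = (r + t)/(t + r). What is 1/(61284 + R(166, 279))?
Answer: 1/61285 ≈ 1.6317e-5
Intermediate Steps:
R(t, r) = 1 (R(t, r) = (r + t)/(r + t) = 1)
1/(61284 + R(166, 279)) = 1/(61284 + 1) = 1/61285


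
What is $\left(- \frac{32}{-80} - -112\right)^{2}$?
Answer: $\frac{315844}{25} \approx 12634.0$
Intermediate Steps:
$\left(- \frac{32}{-80} - -112\right)^{2} = \left(\left(-32\right) \left(- \frac{1}{80}\right) + 112\right)^{2} = \left(\frac{2}{5} + 112\right)^{2} = \left(\frac{562}{5}\right)^{2} = \frac{315844}{25}$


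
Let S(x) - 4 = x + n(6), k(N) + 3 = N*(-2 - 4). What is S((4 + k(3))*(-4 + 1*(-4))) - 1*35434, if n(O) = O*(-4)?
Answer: -35318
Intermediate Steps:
k(N) = -3 - 6*N (k(N) = -3 + N*(-2 - 4) = -3 + N*(-6) = -3 - 6*N)
n(O) = -4*O
S(x) = -20 + x (S(x) = 4 + (x - 4*6) = 4 + (x - 24) = 4 + (-24 + x) = -20 + x)
S((4 + k(3))*(-4 + 1*(-4))) - 1*35434 = (-20 + (4 + (-3 - 6*3))*(-4 + 1*(-4))) - 1*35434 = (-20 + (4 + (-3 - 18))*(-4 - 4)) - 35434 = (-20 + (4 - 21)*(-8)) - 35434 = (-20 - 17*(-8)) - 35434 = (-20 + 136) - 35434 = 116 - 35434 = -35318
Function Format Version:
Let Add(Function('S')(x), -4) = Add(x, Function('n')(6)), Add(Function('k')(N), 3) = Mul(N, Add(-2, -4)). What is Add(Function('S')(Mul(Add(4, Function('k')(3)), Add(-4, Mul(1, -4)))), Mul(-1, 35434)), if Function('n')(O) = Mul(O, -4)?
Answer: -35318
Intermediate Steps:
Function('k')(N) = Add(-3, Mul(-6, N)) (Function('k')(N) = Add(-3, Mul(N, Add(-2, -4))) = Add(-3, Mul(N, -6)) = Add(-3, Mul(-6, N)))
Function('n')(O) = Mul(-4, O)
Function('S')(x) = Add(-20, x) (Function('S')(x) = Add(4, Add(x, Mul(-4, 6))) = Add(4, Add(x, -24)) = Add(4, Add(-24, x)) = Add(-20, x))
Add(Function('S')(Mul(Add(4, Function('k')(3)), Add(-4, Mul(1, -4)))), Mul(-1, 35434)) = Add(Add(-20, Mul(Add(4, Add(-3, Mul(-6, 3))), Add(-4, Mul(1, -4)))), Mul(-1, 35434)) = Add(Add(-20, Mul(Add(4, Add(-3, -18)), Add(-4, -4))), -35434) = Add(Add(-20, Mul(Add(4, -21), -8)), -35434) = Add(Add(-20, Mul(-17, -8)), -35434) = Add(Add(-20, 136), -35434) = Add(116, -35434) = -35318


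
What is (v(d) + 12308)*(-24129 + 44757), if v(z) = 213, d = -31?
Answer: 258283188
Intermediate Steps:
(v(d) + 12308)*(-24129 + 44757) = (213 + 12308)*(-24129 + 44757) = 12521*20628 = 258283188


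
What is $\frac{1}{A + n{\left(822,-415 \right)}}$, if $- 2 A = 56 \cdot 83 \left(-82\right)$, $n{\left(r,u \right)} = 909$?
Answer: $\frac{1}{191477} \approx 5.2226 \cdot 10^{-6}$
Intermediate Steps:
$A = 190568$ ($A = - \frac{56 \cdot 83 \left(-82\right)}{2} = - \frac{4648 \left(-82\right)}{2} = \left(- \frac{1}{2}\right) \left(-381136\right) = 190568$)
$\frac{1}{A + n{\left(822,-415 \right)}} = \frac{1}{190568 + 909} = \frac{1}{191477}$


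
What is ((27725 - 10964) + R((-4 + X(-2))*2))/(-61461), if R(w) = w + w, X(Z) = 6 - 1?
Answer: -16765/61461 ≈ -0.27277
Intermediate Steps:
X(Z) = 5
R(w) = 2*w
((27725 - 10964) + R((-4 + X(-2))*2))/(-61461) = ((27725 - 10964) + 2*((-4 + 5)*2))/(-61461) = (16761 + 2*(1*2))*(-1/61461) = (16761 + 2*2)*(-1/61461) = (16761 + 4)*(-1/61461) = 16765*(-1/61461) = -16765/61461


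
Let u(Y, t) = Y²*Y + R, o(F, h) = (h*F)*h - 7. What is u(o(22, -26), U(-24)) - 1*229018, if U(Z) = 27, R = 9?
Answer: 3284692435616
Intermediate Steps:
o(F, h) = -7 + F*h² (o(F, h) = (F*h)*h - 7 = F*h² - 7 = -7 + F*h²)
u(Y, t) = 9 + Y³ (u(Y, t) = Y²*Y + 9 = Y³ + 9 = 9 + Y³)
u(o(22, -26), U(-24)) - 1*229018 = (9 + (-7 + 22*(-26)²)³) - 1*229018 = (9 + (-7 + 22*676)³) - 229018 = (9 + (-7 + 14872)³) - 229018 = (9 + 14865³) - 229018 = (9 + 3284692664625) - 229018 = 3284692664634 - 229018 = 3284692435616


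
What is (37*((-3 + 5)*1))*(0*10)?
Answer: 0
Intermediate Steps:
(37*((-3 + 5)*1))*(0*10) = (37*(2*1))*0 = (37*2)*0 = 74*0 = 0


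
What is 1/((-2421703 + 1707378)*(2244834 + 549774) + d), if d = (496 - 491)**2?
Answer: -1/1996258359575 ≈ -5.0094e-13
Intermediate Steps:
d = 25 (d = 5**2 = 25)
1/((-2421703 + 1707378)*(2244834 + 549774) + d) = 1/((-2421703 + 1707378)*(2244834 + 549774) + 25) = 1/(-714325*2794608 + 25) = 1/(-1996258359600 + 25) = 1/(-1996258359575) = -1/1996258359575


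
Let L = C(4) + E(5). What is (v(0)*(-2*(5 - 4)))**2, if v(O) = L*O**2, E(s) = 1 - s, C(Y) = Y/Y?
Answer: 0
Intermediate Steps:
C(Y) = 1
L = -3 (L = 1 + (1 - 1*5) = 1 + (1 - 5) = 1 - 4 = -3)
v(O) = -3*O**2
(v(0)*(-2*(5 - 4)))**2 = ((-3*0**2)*(-2*(5 - 4)))**2 = ((-3*0)*(-2*1))**2 = (0*(-2))**2 = 0**2 = 0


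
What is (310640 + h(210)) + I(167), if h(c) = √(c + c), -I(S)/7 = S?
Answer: 309471 + 2*√105 ≈ 3.0949e+5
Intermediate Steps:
I(S) = -7*S
h(c) = √2*√c (h(c) = √(2*c) = √2*√c)
(310640 + h(210)) + I(167) = (310640 + √2*√210) - 7*167 = (310640 + 2*√105) - 1169 = 309471 + 2*√105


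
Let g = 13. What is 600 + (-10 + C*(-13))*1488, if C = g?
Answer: -265752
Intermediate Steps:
C = 13
600 + (-10 + C*(-13))*1488 = 600 + (-10 + 13*(-13))*1488 = 600 + (-10 - 169)*1488 = 600 - 179*1488 = 600 - 266352 = -265752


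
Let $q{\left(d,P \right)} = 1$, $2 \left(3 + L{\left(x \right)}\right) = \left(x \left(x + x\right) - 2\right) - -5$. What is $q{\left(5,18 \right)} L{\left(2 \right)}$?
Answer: $\frac{5}{2} \approx 2.5$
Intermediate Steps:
$L{\left(x \right)} = - \frac{3}{2} + x^{2}$ ($L{\left(x \right)} = -3 + \frac{\left(x \left(x + x\right) - 2\right) - -5}{2} = -3 + \frac{\left(x 2 x - 2\right) + 5}{2} = -3 + \frac{\left(2 x^{2} - 2\right) + 5}{2} = -3 + \frac{\left(-2 + 2 x^{2}\right) + 5}{2} = -3 + \frac{3 + 2 x^{2}}{2} = -3 + \left(\frac{3}{2} + x^{2}\right) = - \frac{3}{2} + x^{2}$)
$q{\left(5,18 \right)} L{\left(2 \right)} = 1 \left(- \frac{3}{2} + 2^{2}\right) = 1 \left(- \frac{3}{2} + 4\right) = 1 \cdot \frac{5}{2} = \frac{5}{2}$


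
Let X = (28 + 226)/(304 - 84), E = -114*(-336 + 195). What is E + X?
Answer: 1768267/110 ≈ 16075.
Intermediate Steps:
E = 16074 (E = -114*(-141) = 16074)
X = 127/110 (X = 254/220 = (1/220)*254 = 127/110 ≈ 1.1545)
E + X = 16074 + 127/110 = 1768267/110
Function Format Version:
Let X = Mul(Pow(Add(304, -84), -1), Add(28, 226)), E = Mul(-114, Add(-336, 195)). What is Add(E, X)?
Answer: Rational(1768267, 110) ≈ 16075.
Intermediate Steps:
E = 16074 (E = Mul(-114, -141) = 16074)
X = Rational(127, 110) (X = Mul(Pow(220, -1), 254) = Mul(Rational(1, 220), 254) = Rational(127, 110) ≈ 1.1545)
Add(E, X) = Add(16074, Rational(127, 110)) = Rational(1768267, 110)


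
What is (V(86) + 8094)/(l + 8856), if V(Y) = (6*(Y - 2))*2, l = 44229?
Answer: 3034/17695 ≈ 0.17146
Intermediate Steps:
V(Y) = -24 + 12*Y (V(Y) = (6*(-2 + Y))*2 = (-12 + 6*Y)*2 = -24 + 12*Y)
(V(86) + 8094)/(l + 8856) = ((-24 + 12*86) + 8094)/(44229 + 8856) = ((-24 + 1032) + 8094)/53085 = (1008 + 8094)*(1/53085) = 9102*(1/53085) = 3034/17695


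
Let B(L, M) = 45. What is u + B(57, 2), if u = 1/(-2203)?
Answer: 99134/2203 ≈ 45.000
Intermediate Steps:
u = -1/2203 ≈ -0.00045393
u + B(57, 2) = -1/2203 + 45 = 99134/2203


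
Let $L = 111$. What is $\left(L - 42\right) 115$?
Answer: $7935$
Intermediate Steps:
$\left(L - 42\right) 115 = \left(111 - 42\right) 115 = 69 \cdot 115 = 7935$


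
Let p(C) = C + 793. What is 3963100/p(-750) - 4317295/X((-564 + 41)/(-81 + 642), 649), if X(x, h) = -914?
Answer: 3807917085/39302 ≈ 96889.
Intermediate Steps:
p(C) = 793 + C
3963100/p(-750) - 4317295/X((-564 + 41)/(-81 + 642), 649) = 3963100/(793 - 750) - 4317295/(-914) = 3963100/43 - 4317295*(-1/914) = 3963100*(1/43) + 4317295/914 = 3963100/43 + 4317295/914 = 3807917085/39302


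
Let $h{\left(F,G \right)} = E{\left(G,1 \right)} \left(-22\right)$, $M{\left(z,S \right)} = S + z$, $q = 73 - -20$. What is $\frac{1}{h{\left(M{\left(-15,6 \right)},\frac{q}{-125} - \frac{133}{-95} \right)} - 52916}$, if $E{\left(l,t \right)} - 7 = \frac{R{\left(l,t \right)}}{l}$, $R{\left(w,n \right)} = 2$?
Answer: $- \frac{41}{2178620} \approx -1.8819 \cdot 10^{-5}$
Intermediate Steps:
$q = 93$ ($q = 73 + 20 = 93$)
$E{\left(l,t \right)} = 7 + \frac{2}{l}$
$h{\left(F,G \right)} = -154 - \frac{44}{G}$ ($h{\left(F,G \right)} = \left(7 + \frac{2}{G}\right) \left(-22\right) = -154 - \frac{44}{G}$)
$\frac{1}{h{\left(M{\left(-15,6 \right)},\frac{q}{-125} - \frac{133}{-95} \right)} - 52916} = \frac{1}{\left(-154 - \frac{44}{\frac{93}{-125} - \frac{133}{-95}}\right) - 52916} = \frac{1}{\left(-154 - \frac{44}{93 \left(- \frac{1}{125}\right) - - \frac{7}{5}}\right) - 52916} = \frac{1}{\left(-154 - \frac{44}{- \frac{93}{125} + \frac{7}{5}}\right) - 52916} = \frac{1}{\left(-154 - \frac{44}{\frac{82}{125}}\right) - 52916} = \frac{1}{\left(-154 - \frac{2750}{41}\right) - 52916} = \frac{1}{- \frac{9064}{41} - 52916} = \frac{1}{- \frac{2178620}{41}} = - \frac{41}{2178620}$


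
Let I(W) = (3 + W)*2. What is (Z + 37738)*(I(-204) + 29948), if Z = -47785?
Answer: -296848662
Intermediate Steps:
I(W) = 6 + 2*W
(Z + 37738)*(I(-204) + 29948) = (-47785 + 37738)*((6 + 2*(-204)) + 29948) = -10047*((6 - 408) + 29948) = -10047*(-402 + 29948) = -10047*29546 = -296848662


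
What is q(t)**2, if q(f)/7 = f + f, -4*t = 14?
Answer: 2401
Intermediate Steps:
t = -7/2 (t = -1/4*14 = -7/2 ≈ -3.5000)
q(f) = 14*f (q(f) = 7*(f + f) = 7*(2*f) = 14*f)
q(t)**2 = (14*(-7/2))**2 = (-49)**2 = 2401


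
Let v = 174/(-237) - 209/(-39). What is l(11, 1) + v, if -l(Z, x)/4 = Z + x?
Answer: -133639/3081 ≈ -43.375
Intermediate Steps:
l(Z, x) = -4*Z - 4*x (l(Z, x) = -4*(Z + x) = -4*Z - 4*x)
v = 14249/3081 (v = 174*(-1/237) - 209*(-1/39) = -58/79 + 209/39 = 14249/3081 ≈ 4.6248)
l(11, 1) + v = (-4*11 - 4*1) + 14249/3081 = (-44 - 4) + 14249/3081 = -48 + 14249/3081 = -133639/3081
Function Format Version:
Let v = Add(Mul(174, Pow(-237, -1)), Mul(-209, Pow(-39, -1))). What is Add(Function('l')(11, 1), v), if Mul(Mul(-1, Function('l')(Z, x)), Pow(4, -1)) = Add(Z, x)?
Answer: Rational(-133639, 3081) ≈ -43.375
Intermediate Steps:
Function('l')(Z, x) = Add(Mul(-4, Z), Mul(-4, x)) (Function('l')(Z, x) = Mul(-4, Add(Z, x)) = Add(Mul(-4, Z), Mul(-4, x)))
v = Rational(14249, 3081) (v = Add(Mul(174, Rational(-1, 237)), Mul(-209, Rational(-1, 39))) = Add(Rational(-58, 79), Rational(209, 39)) = Rational(14249, 3081) ≈ 4.6248)
Add(Function('l')(11, 1), v) = Add(Add(Mul(-4, 11), Mul(-4, 1)), Rational(14249, 3081)) = Add(Add(-44, -4), Rational(14249, 3081)) = Add(-48, Rational(14249, 3081)) = Rational(-133639, 3081)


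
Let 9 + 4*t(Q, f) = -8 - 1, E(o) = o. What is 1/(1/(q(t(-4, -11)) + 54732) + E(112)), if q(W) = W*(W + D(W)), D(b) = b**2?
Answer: 437289/48976376 ≈ 0.0089286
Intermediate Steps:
t(Q, f) = -9/2 (t(Q, f) = -9/4 + (-8 - 1)/4 = -9/4 + (1/4)*(-9) = -9/4 - 9/4 = -9/2)
q(W) = W*(W + W**2)
1/(1/(q(t(-4, -11)) + 54732) + E(112)) = 1/(1/((-9/2)**2*(1 - 9/2) + 54732) + 112) = 1/(1/((81/4)*(-7/2) + 54732) + 112) = 1/(1/(-567/8 + 54732) + 112) = 1/(1/(437289/8) + 112) = 1/(8/437289 + 112) = 1/(48976376/437289) = 437289/48976376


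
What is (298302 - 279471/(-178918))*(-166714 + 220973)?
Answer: 2895904658245113/178918 ≈ 1.6186e+10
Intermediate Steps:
(298302 - 279471/(-178918))*(-166714 + 220973) = (298302 - 279471*(-1/178918))*54259 = (298302 + 279471/178918)*54259 = (53371876707/178918)*54259 = 2895904658245113/178918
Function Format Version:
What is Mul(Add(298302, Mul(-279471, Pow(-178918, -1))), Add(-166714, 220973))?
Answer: Rational(2895904658245113, 178918) ≈ 1.6186e+10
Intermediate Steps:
Mul(Add(298302, Mul(-279471, Pow(-178918, -1))), Add(-166714, 220973)) = Mul(Add(298302, Mul(-279471, Rational(-1, 178918))), 54259) = Mul(Add(298302, Rational(279471, 178918)), 54259) = Mul(Rational(53371876707, 178918), 54259) = Rational(2895904658245113, 178918)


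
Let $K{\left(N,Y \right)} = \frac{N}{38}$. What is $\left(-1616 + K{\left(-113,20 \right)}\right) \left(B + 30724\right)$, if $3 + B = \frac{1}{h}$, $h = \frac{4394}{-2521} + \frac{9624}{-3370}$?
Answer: $- \frac{36920518078576737}{742327796} \approx -4.9736 \cdot 10^{7}$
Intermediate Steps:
$h = - \frac{19534942}{4247885}$ ($h = 4394 \left(- \frac{1}{2521}\right) + 9624 \left(- \frac{1}{3370}\right) = - \frac{4394}{2521} - \frac{4812}{1685} = - \frac{19534942}{4247885} \approx -4.5987$)
$K{\left(N,Y \right)} = \frac{N}{38}$ ($K{\left(N,Y \right)} = N \frac{1}{38} = \frac{N}{38}$)
$B = - \frac{62852711}{19534942}$ ($B = -3 + \frac{1}{- \frac{19534942}{4247885}} = -3 - \frac{4247885}{19534942} = - \frac{62852711}{19534942} \approx -3.2174$)
$\left(-1616 + K{\left(-113,20 \right)}\right) \left(B + 30724\right) = \left(-1616 + \frac{1}{38} \left(-113\right)\right) \left(- \frac{62852711}{19534942} + 30724\right) = \left(-1616 - \frac{113}{38}\right) \frac{600128705297}{19534942} = \left(- \frac{61521}{38}\right) \frac{600128705297}{19534942} = - \frac{36920518078576737}{742327796}$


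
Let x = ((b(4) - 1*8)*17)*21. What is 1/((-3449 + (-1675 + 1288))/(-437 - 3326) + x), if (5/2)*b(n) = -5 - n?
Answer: -18815/77897498 ≈ -0.00024154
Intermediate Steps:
b(n) = -2 - 2*n/5 (b(n) = 2*(-5 - n)/5 = -2 - 2*n/5)
x = -20706/5 (x = (((-2 - ⅖*4) - 1*8)*17)*21 = (((-2 - 8/5) - 8)*17)*21 = ((-18/5 - 8)*17)*21 = -58/5*17*21 = -986/5*21 = -20706/5 ≈ -4141.2)
1/((-3449 + (-1675 + 1288))/(-437 - 3326) + x) = 1/((-3449 + (-1675 + 1288))/(-437 - 3326) - 20706/5) = 1/((-3449 - 387)/(-3763) - 20706/5) = 1/(-3836*(-1/3763) - 20706/5) = 1/(3836/3763 - 20706/5) = 1/(-77897498/18815) = -18815/77897498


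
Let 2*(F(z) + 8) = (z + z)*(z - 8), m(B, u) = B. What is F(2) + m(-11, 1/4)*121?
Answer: -1351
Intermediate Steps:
F(z) = -8 + z*(-8 + z) (F(z) = -8 + ((z + z)*(z - 8))/2 = -8 + ((2*z)*(-8 + z))/2 = -8 + (2*z*(-8 + z))/2 = -8 + z*(-8 + z))
F(2) + m(-11, 1/4)*121 = (-8 + 2² - 8*2) - 11*121 = (-8 + 4 - 16) - 1331 = -20 - 1331 = -1351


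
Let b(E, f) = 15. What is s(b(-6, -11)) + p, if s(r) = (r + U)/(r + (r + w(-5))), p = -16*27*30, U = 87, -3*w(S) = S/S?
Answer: -1153134/89 ≈ -12957.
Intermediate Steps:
w(S) = -1/3 (w(S) = -S/(3*S) = -1/3*1 = -1/3)
p = -12960 (p = -432*30 = -12960)
s(r) = (87 + r)/(-1/3 + 2*r) (s(r) = (r + 87)/(r + (r - 1/3)) = (87 + r)/(r + (-1/3 + r)) = (87 + r)/(-1/3 + 2*r))
s(b(-6, -11)) + p = 3*(87 + 15)/(-1 + 6*15) - 12960 = 3*102/(-1 + 90) - 12960 = 3*102/89 - 12960 = 3*(1/89)*102 - 12960 = 306/89 - 12960 = -1153134/89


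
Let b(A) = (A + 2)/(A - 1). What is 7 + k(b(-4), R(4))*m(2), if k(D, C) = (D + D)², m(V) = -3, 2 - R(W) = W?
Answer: 127/25 ≈ 5.0800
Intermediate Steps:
R(W) = 2 - W
b(A) = (2 + A)/(-1 + A)
k(D, C) = 4*D² (k(D, C) = (2*D)² = 4*D²)
7 + k(b(-4), R(4))*m(2) = 7 + (4*((2 - 4)/(-1 - 4))²)*(-3) = 7 + (4*(-2/(-5))²)*(-3) = 7 + (4*(-⅕*(-2))²)*(-3) = 7 + (4*(⅖)²)*(-3) = 7 + (4*(4/25))*(-3) = 7 + (16/25)*(-3) = 7 - 48/25 = 127/25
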